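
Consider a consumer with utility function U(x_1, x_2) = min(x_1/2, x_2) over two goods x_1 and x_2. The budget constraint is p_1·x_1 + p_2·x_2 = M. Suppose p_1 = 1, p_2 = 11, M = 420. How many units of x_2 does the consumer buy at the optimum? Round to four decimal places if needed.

x_2* = 32.3077

With perfect complements, no substitution: consume in ratio x_1:x_2 = 2:1.
Budget: p_1·x_1 + p_2·(1/2)·x_1 = M, so (2·p_1 + p_2)·x_1 = 2·M.
Demand: x_1*(p_1,p_2,M) = 2·M/(2·p_1 + p_2), x_2* = M/(2·p_1 + p_2).
Here 2·1 + 11 = 13, giving x_2* = 32.3077.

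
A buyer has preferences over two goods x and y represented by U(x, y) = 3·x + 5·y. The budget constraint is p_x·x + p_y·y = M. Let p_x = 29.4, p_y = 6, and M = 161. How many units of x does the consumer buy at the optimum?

x* = 0

Perfect substitutes: compare marginal utility per dollar. 3/p_x vs 5/p_y → 0.102 vs 0.8333.
y gives more utility per dollar, so spend all income on y: y* = M/p_y, x* = 0.
Numerically: x* = 0, y* = 26.8333.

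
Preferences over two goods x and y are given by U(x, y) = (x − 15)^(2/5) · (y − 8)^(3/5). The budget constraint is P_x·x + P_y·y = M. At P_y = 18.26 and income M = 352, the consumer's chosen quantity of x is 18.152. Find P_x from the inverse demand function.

MRS = (2/3)·(y−8)/(x−15). Tangency with P_x/P_y gives y−8 = (3/2)·(P_x/P_y)·(x−15).
Substituting into the budget: x* = 15 + 0.4·(M − 15·P_x − 8·P_y)/P_x, and y* = 8 + 0.6·(…)/P_y.
Set x* = 18.152 in the demand function and solve for P_x: P_x = 9.

P_x = 9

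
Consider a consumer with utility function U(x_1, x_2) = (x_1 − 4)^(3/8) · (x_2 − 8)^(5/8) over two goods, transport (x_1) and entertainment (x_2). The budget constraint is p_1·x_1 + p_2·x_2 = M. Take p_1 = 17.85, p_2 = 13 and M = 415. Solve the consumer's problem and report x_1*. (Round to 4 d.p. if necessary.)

x_1* = 9.0336

MRS = (3/5)·(x_2−8)/(x_1−4). Tangency with p_1/p_2 gives x_2−8 = (5/3)·(p_1/p_2)·(x_1−4).
After buying the subsistence bundle (4, 8), a share 0.375 of the remaining income goes to x_1: x_1* = 4 + 0.375·(M − 4p_1 − 8p_2)/p_1.
Discretionary income = 415 − 4·17.85 − 8·13 = 239.6; x_1* = 4 + 0.375·239.6/17.85 = 9.0336.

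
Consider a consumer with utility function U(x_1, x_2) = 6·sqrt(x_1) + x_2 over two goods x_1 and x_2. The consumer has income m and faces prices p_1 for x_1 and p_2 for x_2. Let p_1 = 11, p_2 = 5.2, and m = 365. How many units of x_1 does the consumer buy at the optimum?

Utility is quasi-linear in x_2; the FOC for x_1 is 3/√x_1 = p_1/p_2.
Solve: √x_1 = 3·p_2/p_1, so x_1*(p_1,p_2) = (3·p_2/p_1)², and x_2* = (m − p_1·x_1*)/p_2.
Plugging in: x_1* = (3·5.2/11)² = 2.0112.

x_1* = 2.0112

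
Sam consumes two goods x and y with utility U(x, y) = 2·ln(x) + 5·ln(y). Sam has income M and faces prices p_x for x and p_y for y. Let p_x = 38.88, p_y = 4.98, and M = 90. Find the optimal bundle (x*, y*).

x* = 0.6614, y* = 12.9088

The MRS is (2/5)·y/x. Set MRS = p_x/p_y.
So 2·p_y·y = 5·p_x·x; combined with the budget, a share 2/7 of income goes to x.
Demand: x*(p_x,p_y,M) = 2/7·M/p_x and y* = 5/7·M/p_y.
At p_x=38.88, p_y=4.98, M=90: x* = 2/7·90/38.88 = 0.6614, y* = 12.9088.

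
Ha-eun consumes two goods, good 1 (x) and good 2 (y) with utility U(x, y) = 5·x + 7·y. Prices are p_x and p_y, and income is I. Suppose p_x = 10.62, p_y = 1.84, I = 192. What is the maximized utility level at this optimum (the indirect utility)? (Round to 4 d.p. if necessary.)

Perfect substitutes: compare marginal utility per dollar. 5/p_x vs 7/p_y → 0.4708 vs 3.8043.
y gives more utility per dollar, so spend all income on y: y* = I/p_y, x* = 0.
Numerically: x* = 0, y* = 104.3478.
Utility at the optimum: U(0, 104.3478) = 730.4348.

V = 730.4348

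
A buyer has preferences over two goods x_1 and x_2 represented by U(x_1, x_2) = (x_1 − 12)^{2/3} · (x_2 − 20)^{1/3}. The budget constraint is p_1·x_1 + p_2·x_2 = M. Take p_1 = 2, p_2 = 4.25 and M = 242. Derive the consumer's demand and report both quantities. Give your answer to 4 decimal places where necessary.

x_1* = 56.3333, x_2* = 30.4314

MRS = 2·(x_2−20)/(x_1−12). Tangency with p_1/p_2 gives x_2−20 = (1/2)·(p_1/p_2)·(x_1−12).
After buying the subsistence bundle (12, 20), a share 2/3 of the remaining income goes to x_1: x_1* = 12 + 2/3·(M − 12p_1 − 20p_2)/p_1.
Discretionary income = 242 − 12·2 − 20·4.25 = 133; x_1* = 12 + 2/3·133/2 = 56.3333; x_2* = 20 + 1/3·133/4.25 = 30.4314.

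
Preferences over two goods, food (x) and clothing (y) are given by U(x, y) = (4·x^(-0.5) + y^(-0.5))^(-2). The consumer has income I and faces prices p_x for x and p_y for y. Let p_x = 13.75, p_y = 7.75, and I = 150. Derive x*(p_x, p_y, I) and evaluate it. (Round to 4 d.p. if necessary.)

MU_x ∝ 4·x^(-1.5), MU_y ∝ y^(-1.5), so MRS = 4·(y/x)^(1.5) = p_x/p_y.
Hence y/x = ((1/4)·p_x/p_y)^(1/(1.5)), i.e. raised to the 2/3 power.
With the ratio pinned down, the budget gives x* = I/(p_x + p_y·(y/x)) and y* = (y/x)·x*.
Numerically y/x = 0.581604, so x* = 150/(13.75 + 7.75·0.581604) = 8.2158.

x* = 8.2158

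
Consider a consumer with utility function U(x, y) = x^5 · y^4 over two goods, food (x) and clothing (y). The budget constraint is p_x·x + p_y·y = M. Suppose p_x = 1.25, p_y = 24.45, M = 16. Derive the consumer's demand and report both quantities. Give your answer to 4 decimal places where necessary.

x* = 7.1111, y* = 0.2908

MU_x/MU_y = (5·y)/(4·x); tangency sets this equal to p_x/p_y.
So 5·p_y·y = 4·p_x·x; combined with the budget, a share 5/9 of income goes to x.
Demand: x*(p_x,p_y,M) = 5/9·M/p_x and y* = 4/9·M/p_y.
At p_x=1.25, p_y=24.45, M=16: x* = 5/9·16/1.25 = 7.1111, y* = 0.2908.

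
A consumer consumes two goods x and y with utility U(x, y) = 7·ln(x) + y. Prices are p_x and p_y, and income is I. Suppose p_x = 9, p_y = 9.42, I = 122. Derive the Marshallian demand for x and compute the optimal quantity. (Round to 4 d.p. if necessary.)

So x*(p_x,p_y) = 7·p_y/p_x, independent of income; and y* = (I − 7·p_y)/p_y.
At the given prices: x* = 7·9.42/9 = 7.3267.

x* = 7.3267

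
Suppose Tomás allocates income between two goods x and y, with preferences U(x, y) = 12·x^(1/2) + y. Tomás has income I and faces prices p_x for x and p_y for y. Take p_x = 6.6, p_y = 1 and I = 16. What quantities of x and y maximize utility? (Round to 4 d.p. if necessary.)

Set MRS = p_x/p_y: 6·x^(−1/2) = p_x/p_y.
Thus x* = (6·p_y/p_x)² — independent of I — with the rest of income spent on y.
Plugging in: x* = (6·1/6.6)² = 0.8264, y* = 10.5455.

x* = 0.8264, y* = 10.5455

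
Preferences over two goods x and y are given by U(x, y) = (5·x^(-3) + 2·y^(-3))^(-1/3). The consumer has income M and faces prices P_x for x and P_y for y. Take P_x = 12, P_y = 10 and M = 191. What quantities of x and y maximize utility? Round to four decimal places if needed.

From the CES first-order condition, (5/2)·(y/x)^(4) = P_x/P_y.
Hence y/x = ((2/5)·P_x/P_y)^(1/(4)), i.e. raised to the 0.25 power.
Substitute y = (y/x)·x into the budget: x* = M/(P_x + P_y·(y/x)).
Numerically y/x = 0.832358, so x* = 191/(12 + 10·0.832358) = 9.3979 and y* = 0.832358·9.3979 = 7.8225.

x* = 9.3979, y* = 7.8225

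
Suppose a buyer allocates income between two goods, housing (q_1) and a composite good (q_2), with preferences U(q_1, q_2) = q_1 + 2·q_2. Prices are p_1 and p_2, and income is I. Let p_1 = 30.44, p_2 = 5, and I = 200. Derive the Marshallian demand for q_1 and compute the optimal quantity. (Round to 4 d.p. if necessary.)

q_1* = 0

Linear utility — the consumer picks whichever good has higher MU/price: 1/30.44 = 0.0329 vs 2/5 = 0.4.
q_2 gives more utility per dollar, so spend all income on q_2: q_2* = I/p_2, q_1* = 0.
Numerically: q_1* = 0, q_2* = 40.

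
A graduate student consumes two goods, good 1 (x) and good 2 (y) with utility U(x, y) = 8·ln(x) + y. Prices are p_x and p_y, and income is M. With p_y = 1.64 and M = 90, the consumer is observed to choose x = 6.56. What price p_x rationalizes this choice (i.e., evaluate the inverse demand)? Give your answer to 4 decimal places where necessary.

Set MRS = p_x/p_y: (8/x)/1 = p_x/p_y.
So x*(p_x,p_y) = 8·p_y/p_x, independent of income; and y* = (M − 8·p_y)/p_y.
Set x* = 6.56 in the demand function and solve for p_x: p_x = 2.

p_x = 2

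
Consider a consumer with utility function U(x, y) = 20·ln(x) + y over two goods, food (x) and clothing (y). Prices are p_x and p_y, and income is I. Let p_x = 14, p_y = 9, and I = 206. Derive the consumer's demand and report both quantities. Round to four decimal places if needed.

Set MRS = p_x/p_y: (20/x)/1 = p_x/p_y.
So x*(p_x,p_y) = 20·p_y/p_x, independent of income; and y* = (I − 20·p_y)/p_y.
At the given prices: x* = 20·9/14 = 12.8571, and y* = 2.8889.

x* = 12.8571, y* = 2.8889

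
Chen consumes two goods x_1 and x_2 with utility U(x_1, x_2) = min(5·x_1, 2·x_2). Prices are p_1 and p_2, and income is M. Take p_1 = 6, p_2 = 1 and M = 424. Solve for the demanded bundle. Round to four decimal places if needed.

Leontief preferences: the optimum is at the kink where x_1/2 = x_2/5, i.e. x_2 = (5/2)·x_1.
Budget: p_1·x_1 + p_2·(5/2)·x_1 = M, so (2·p_1 + 5·p_2)·x_1 = 2·M.
Demand: x_1*(p_1,p_2,M) = 2·M/(2·p_1 + 5·p_2), x_2* = 5·M/(2·p_1 + 5·p_2).
Here 2·6 + 5·1 = 17, giving x_1* = 49.8824 and x_2* = 124.7059.

x_1* = 49.8824, x_2* = 124.7059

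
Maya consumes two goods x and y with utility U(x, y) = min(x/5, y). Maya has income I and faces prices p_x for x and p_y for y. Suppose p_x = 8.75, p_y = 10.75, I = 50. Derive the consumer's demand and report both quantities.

With perfect complements, no substitution: consume in ratio x:y = 5:1.
Budget: p_x·x + p_y·(1/5)·x = I, so (5·p_x + p_y)·x = 5·I.
Demand: x*(p_x,p_y,I) = 5·I/(5·p_x + p_y), y* = I/(5·p_x + p_y).
Here 5·8.75 + 10.75 = 54.5, giving x* = 4.5872 and y* = 0.9174.

x* = 4.5872, y* = 0.9174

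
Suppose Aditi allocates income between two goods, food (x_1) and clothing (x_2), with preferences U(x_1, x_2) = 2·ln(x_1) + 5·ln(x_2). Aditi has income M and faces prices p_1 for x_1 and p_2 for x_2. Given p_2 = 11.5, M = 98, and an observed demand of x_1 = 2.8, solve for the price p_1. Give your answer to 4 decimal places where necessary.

p_1 = 10

Tangency: MRS = (2/5)·x_2/x_1 = p_1/p_2.
Rearranging, p_2·x_2 = (5/2)·p_1·x_1. Substituting into the budget gives p_1·x_1·(1 + (5/2)) = M.
Demand: x_1*(p_1,p_2,M) = 2/7·M/p_1 and x_2* = 5/7·M/p_2.
Set x_1* = 2.8 in the demand function and solve for p_1: p_1 = 10.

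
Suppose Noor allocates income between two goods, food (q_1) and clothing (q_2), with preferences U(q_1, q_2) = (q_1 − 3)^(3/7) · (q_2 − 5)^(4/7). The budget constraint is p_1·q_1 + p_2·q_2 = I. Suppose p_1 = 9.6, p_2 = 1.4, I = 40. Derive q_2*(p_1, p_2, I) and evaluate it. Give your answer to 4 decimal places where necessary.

q_2* = 6.7143

This is Cobb-Douglas in (q_1−3, q_2−5): tangency gives 3/7·p_2·(q_2−5) = 4/7·p_1·(q_1−3).
Substituting into the budget: q_1* = 3 + 3/7·(I − 3·p_1 − 5·p_2)/p_1, and q_2* = 5 + 4/7·(…)/p_2.
Discretionary income = 40 − 3·9.6 − 5·1.4 = 4.2; q_2* = 5 + 4/7·4.2/1.4 = 6.7143.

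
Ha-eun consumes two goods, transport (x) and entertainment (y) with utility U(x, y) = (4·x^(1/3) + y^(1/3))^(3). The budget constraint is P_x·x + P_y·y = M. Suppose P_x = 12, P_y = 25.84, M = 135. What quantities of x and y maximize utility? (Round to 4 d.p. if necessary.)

MRS = MU_x/MU_y = 4·(y/x)^(2/3). Set equal to P_x/P_y.
Solve for the ratio: y/x = [(1/4)·P_x/P_y]^(1.5).
Substitute y = (y/x)·x into the budget: x* = M/(P_x + P_y·(y/x)).
Numerically y/x = 0.039559, so x* = 135/(12 + 25.84·0.039559) = 10.3669 and y* = 0.039559·10.3669 = 0.4101.

x* = 10.3669, y* = 0.4101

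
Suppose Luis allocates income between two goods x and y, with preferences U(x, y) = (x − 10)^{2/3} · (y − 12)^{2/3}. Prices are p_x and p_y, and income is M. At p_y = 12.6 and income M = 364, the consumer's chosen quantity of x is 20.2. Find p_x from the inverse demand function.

This is Cobb-Douglas in (x−10, y−12): tangency gives 2/3·p_y·(y−12) = 2/3·p_x·(x−10).
Substituting into the budget: x* = 10 + 0.5·(M − 10·p_x − 12·p_y)/p_x, and y* = 12 + 0.5·(…)/p_y.
Set x* = 20.2 in the demand function and solve for p_x: p_x = 7.

p_x = 7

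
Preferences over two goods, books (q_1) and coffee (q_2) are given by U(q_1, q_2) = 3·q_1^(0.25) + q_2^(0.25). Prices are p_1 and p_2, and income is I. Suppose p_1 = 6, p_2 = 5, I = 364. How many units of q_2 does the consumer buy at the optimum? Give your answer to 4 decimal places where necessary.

Substitute q_2 = (q_2/q_1)·q_1 into the budget: q_1* = I/(p_1 + p_2·(q_2/q_1)).
Numerically q_2/q_1 = 0.294723, so q_1* = 364/(6 + 5·0.294723) = 48.7047 and q_2* = 0.294723·48.7047 = 14.3544.

q_2* = 14.3544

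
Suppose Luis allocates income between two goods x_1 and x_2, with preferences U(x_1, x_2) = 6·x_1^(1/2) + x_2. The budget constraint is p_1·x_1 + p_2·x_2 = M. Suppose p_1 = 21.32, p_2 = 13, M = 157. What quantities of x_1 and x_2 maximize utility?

Set MRS = p_1/p_2: 3·x_1^(−1/2) = p_1/p_2.
Solve: √x_1 = 3·p_2/p_1, so x_1*(p_1,p_2) = (3·p_2/p_1)², and x_2* = (M − p_1·x_1*)/p_2.
Plugging in: x_1* = (3·13/21.32)² = 3.3462, x_2* = 6.5891.

x_1* = 3.3462, x_2* = 6.5891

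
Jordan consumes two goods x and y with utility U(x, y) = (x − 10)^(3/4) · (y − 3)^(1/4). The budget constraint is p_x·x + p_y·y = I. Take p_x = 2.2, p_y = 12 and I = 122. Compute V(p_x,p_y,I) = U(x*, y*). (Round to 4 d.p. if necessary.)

This is Cobb-Douglas in (x−10, y−3): tangency gives 0.75·p_y·(y−3) = 0.25·p_x·(x−10).
Substituting into the budget: x* = 10 + 0.75·(I − 10·p_x − 3·p_y)/p_x, and y* = 3 + 0.25·(…)/p_y.
Discretionary income = 122 − 10·2.2 − 3·12 = 64; x* = 10 + 0.75·64/2.2 = 31.8182; y* = 3 + 0.25·64/12 = 4.3333.
Utility at the optimum: U(31.8182, 4.3333) = 10.848.

V = 10.848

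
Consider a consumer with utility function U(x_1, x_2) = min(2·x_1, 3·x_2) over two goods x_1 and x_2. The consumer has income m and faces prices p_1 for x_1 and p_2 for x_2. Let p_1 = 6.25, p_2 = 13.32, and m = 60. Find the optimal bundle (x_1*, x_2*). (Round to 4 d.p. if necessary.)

Leontief preferences: the optimum is at the kink where x_1/3 = x_2/2, i.e. x_2 = (2/3)·x_1.
Budget: p_1·x_1 + p_2·(2/3)·x_1 = m, so (3·p_1 + 2·p_2)·x_1 = 3·m.
Demand: x_1*(p_1,p_2,m) = 3·m/(3·p_1 + 2·p_2), x_2* = 2·m/(3·p_1 + 2·p_2).
Here 3·6.25 + 2·13.32 = 45.39, giving x_1* = 3.9656 and x_2* = 2.6438.

x_1* = 3.9656, x_2* = 2.6438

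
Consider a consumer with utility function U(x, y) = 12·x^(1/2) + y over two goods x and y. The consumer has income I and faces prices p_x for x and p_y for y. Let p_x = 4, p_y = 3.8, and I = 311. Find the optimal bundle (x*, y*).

x* = 32.49, y* = 47.6421

Utility is quasi-linear in y; the FOC for x is 6/√x = p_x/p_y.
Solve: √x = 6·p_y/p_x, so x*(p_x,p_y) = (6·p_y/p_x)², and y* = (I − p_x·x*)/p_y.
Plugging in: x* = (6·3.8/4)² = 32.49, y* = 47.6421.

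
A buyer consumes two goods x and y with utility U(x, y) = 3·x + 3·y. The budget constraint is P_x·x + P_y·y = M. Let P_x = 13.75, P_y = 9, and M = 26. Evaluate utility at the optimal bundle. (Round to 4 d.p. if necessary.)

Linear utility — the consumer picks whichever good has higher MU/price: 3/13.75 = 0.2182 vs 3/9 = 0.3333.
y gives more utility per dollar, so spend all income on y: y* = M/P_y, x* = 0.
Numerically: x* = 0, y* = 2.8889.
Utility at the optimum: U(0, 2.8889) = 8.6667.

V = 8.6667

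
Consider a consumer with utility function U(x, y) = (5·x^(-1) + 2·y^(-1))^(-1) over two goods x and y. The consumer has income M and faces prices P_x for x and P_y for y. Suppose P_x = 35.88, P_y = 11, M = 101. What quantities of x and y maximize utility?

x* = 2.0849, y* = 2.3814

From the CES first-order condition, (5/2)·(y/x)^(2) = P_x/P_y.
Hence y/x = ((2/5)·P_x/P_y)^(1/(2)), i.e. raised to the 0.5 power.
With the ratio pinned down, the budget gives x* = M/(P_x + P_y·(y/x)) and y* = (y/x)·x*.
Numerically y/x = 1.142247, so x* = 101/(35.88 + 11·1.142247) = 2.0849 and y* = 1.142247·2.0849 = 2.3814.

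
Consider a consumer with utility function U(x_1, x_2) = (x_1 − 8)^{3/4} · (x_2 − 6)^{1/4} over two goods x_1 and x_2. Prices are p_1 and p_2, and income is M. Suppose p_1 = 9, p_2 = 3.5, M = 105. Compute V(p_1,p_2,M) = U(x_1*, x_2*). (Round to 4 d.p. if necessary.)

V = 0.9622

This is Cobb-Douglas in (x_1−8, x_2−6): tangency gives 0.75·p_2·(x_2−6) = 0.25·p_1·(x_1−8).
Substituting into the budget: x_1* = 8 + 0.75·(M − 8·p_1 − 6·p_2)/p_1, and x_2* = 6 + 0.25·(…)/p_2.
Discretionary income = 105 − 8·9 − 6·3.5 = 12; x_1* = 8 + 0.75·12/9 = 9; x_2* = 6 + 0.25·12/3.5 = 6.8571.
Utility at the optimum: U(9, 6.8571) = 0.9622.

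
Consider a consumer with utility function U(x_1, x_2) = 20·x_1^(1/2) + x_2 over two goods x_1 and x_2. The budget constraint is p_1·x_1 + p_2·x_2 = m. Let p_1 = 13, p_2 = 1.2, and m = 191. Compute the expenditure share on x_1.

Set MRS = p_1/p_2: 10·x_1^(−1/2) = p_1/p_2.
Thus x_1* = (10·p_2/p_1)² — independent of m — with the rest of income spent on x_2.
Plugging in: x_1* = (10·1.2/13)² = 0.8521, x_2* = 149.9359.
Expenditure on x_1: 13·0.8521 = 11.0769; share = 0.058.

share on x_1 = 0.058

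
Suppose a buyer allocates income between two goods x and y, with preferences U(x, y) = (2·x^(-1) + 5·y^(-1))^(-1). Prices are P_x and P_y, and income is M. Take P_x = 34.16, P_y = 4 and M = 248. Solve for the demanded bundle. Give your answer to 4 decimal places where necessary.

MU_x ∝ 2·x^(-2), MU_y ∝ 5·y^(-2), so MRS = (2/5)·(y/x)^(2) = P_x/P_y.
Solve for the ratio: y/x = [(5/2)·P_x/P_y]^(0.5).
With the ratio pinned down, the budget gives x* = M/(P_x + P_y·(y/x)) and y* = (y/x)·x*.
Numerically y/x = 4.620606, so x* = 248/(34.16 + 4·4.620606) = 4.711 and y* = 4.620606·4.711 = 21.7678.

x* = 4.711, y* = 21.7678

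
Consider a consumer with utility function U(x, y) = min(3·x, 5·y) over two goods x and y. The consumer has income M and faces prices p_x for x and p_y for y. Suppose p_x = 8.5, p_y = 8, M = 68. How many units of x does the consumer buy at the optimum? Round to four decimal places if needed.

x* = 5.1128

Here 5·8.5 + 3·8 = 66.5, giving x* = 5.1128.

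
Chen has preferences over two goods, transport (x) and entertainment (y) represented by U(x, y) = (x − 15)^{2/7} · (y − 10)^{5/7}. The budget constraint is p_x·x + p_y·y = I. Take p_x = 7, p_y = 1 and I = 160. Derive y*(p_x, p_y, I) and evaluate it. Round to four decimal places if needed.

y* = 42.1429

After buying the subsistence bundle (15, 10), a share 2/7 of the remaining income goes to x: x* = 15 + 2/7·(I − 15p_x − 10p_y)/p_x.
Discretionary income = 160 − 15·7 − 10·1 = 45; y* = 10 + 5/7·45/1 = 42.1429.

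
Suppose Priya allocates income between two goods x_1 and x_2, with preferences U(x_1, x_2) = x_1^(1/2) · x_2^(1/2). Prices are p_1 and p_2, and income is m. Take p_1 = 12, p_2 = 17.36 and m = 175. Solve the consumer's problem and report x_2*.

Demand: x_1*(p_1,p_2,m) = 0.5·m/p_1 and x_2* = 0.5·m/p_2.
At p_1=12, p_2=17.36, m=175: x_2* = 0.5·175/17.36 = 5.0403.

x_2* = 5.0403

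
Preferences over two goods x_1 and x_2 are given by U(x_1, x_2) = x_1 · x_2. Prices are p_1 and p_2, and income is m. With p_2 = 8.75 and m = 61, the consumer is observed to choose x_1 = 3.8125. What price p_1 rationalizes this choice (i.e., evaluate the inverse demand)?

The MRS is x_2/x_1. Set MRS = p_1/p_2.
Rearranging, p_2·x_2 = p_1·x_1. Substituting into the budget gives p_1·x_1·(1 + 1) = m.
Demand: x_1*(p_1,p_2,m) = 0.5·m/p_1 and x_2* = 0.5·m/p_2.
Set x_1* = 3.8125 in the demand function and solve for p_1: p_1 = 8.

p_1 = 8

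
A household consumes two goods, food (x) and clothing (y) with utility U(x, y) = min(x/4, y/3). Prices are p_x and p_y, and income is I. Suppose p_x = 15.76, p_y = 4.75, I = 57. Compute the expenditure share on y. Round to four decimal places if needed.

Demand: x*(p_x,p_y,I) = 4·I/(4·p_x + 3·p_y), y* = 3·I/(4·p_x + 3·p_y).
Here 4·15.76 + 3·4.75 = 77.29, giving x* = 2.9499 and y* = 2.2124.
Expenditure on y: 4.75·2.2124 = 10.5091; share = 0.1844.

share on y = 0.1844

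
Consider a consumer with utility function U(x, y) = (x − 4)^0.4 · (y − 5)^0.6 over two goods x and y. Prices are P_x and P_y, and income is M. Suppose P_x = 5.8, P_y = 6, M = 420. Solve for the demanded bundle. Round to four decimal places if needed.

x* = 29.2966, y* = 41.68

Let x' = x−4, y' = y−5. MRS = (2/3)·y'/x' = P_x/P_y.
Substituting into the budget: x* = 4 + 0.4·(M − 4·P_x − 5·P_y)/P_x, and y* = 5 + 0.6·(…)/P_y.
Discretionary income = 420 − 4·5.8 − 5·6 = 366.8; x* = 4 + 0.4·366.8/5.8 = 29.2966; y* = 5 + 0.6·366.8/6 = 41.68.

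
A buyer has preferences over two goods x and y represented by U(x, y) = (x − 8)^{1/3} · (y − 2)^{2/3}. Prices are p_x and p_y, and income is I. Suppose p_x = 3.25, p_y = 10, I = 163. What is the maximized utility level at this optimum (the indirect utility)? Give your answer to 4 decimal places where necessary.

V = 9.0044

MRS = (1/2)·(y−2)/(x−8). Tangency with p_x/p_y gives y−2 = 2·(p_x/p_y)·(x−8).
Substituting into the budget: x* = 8 + 1/3·(I − 8·p_x − 2·p_y)/p_x, and y* = 2 + 2/3·(…)/p_y.
Discretionary income = 163 − 8·3.25 − 2·10 = 117; x* = 8 + 1/3·117/3.25 = 20; y* = 2 + 2/3·117/10 = 9.8.
Utility at the optimum: U(20, 9.8) = 9.0044.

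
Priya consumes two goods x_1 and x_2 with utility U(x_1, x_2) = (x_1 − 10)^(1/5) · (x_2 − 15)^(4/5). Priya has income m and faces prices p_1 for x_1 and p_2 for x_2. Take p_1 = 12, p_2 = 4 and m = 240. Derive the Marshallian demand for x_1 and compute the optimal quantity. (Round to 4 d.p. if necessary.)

MRS = (1/4)·(x_2−15)/(x_1−10). Tangency with p_1/p_2 gives x_2−15 = 4·(p_1/p_2)·(x_1−10).
Substituting into the budget: x_1* = 10 + 0.2·(m − 10·p_1 − 15·p_2)/p_1, and x_2* = 15 + 0.8·(…)/p_2.
Discretionary income = 240 − 10·12 − 15·4 = 60; x_1* = 10 + 0.2·60/12 = 11.

x_1* = 11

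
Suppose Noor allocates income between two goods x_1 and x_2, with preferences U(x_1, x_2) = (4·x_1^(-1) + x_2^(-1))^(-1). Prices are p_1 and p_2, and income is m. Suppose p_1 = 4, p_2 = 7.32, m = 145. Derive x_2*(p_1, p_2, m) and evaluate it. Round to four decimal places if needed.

From the CES first-order condition, 4·(x_2/x_1)^(2) = p_1/p_2.
Solve for the ratio: x_2/x_1 = [(1/4)·p_1/p_2]^(0.5).
Substitute x_2 = (x_2/x_1)·x_1 into the budget: x_1* = m/(p_1 + p_2·(x_2/x_1)).
Numerically x_2/x_1 = 0.369611, so x_1* = 145/(4 + 7.32·0.369611) = 21.6239 and x_2* = 0.369611·21.6239 = 7.9924.

x_2* = 7.9924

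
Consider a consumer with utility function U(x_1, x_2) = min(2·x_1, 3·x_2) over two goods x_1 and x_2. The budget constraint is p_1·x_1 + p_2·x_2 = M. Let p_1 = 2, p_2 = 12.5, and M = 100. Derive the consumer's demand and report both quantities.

With perfect complements, no substitution: consume in ratio x_1:x_2 = 3:2.
Budget: p_1·x_1 + p_2·(2/3)·x_1 = M, so (3·p_1 + 2·p_2)·x_1 = 3·M.
Demand: x_1*(p_1,p_2,M) = 3·M/(3·p_1 + 2·p_2), x_2* = 2·M/(3·p_1 + 2·p_2).
Here 3·2 + 2·12.5 = 31, giving x_1* = 9.6774 and x_2* = 6.4516.

x_1* = 9.6774, x_2* = 6.4516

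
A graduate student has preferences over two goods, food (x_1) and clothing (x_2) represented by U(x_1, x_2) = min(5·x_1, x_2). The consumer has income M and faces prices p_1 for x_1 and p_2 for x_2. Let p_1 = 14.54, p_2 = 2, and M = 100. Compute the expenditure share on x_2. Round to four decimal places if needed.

share on x_2 = 0.4075

Leontief preferences: the optimum is at the kink where x_1/1 = x_2/5, i.e. x_2 = 5·x_1.
Budget: p_1·x_1 + p_2·5·x_1 = M, so (p_1 + 5·p_2)·x_1 = M.
Demand: x_1*(p_1,p_2,M) = M/(p_1 + 5·p_2), x_2* = 5·M/(p_1 + 5·p_2).
Here 14.54 + 5·2 = 24.54, giving x_1* = 4.075 and x_2* = 20.3749.
Expenditure on x_2: 2·20.3749 = 40.7498; share = 0.4075.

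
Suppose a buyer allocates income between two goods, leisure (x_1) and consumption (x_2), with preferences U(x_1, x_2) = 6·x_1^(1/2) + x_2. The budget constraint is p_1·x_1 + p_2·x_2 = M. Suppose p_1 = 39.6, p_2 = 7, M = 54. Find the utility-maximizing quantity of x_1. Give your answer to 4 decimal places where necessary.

MU_x_1 = 3/√x_1, MU_x_2 = 1. Tangency: 3/√x_1 = p_1/p_2.
Thus x_1* = (3·p_2/p_1)² — independent of M — with the rest of income spent on x_2.
Plugging in: x_1* = (3·7/39.6)² = 0.2812.

x_1* = 0.2812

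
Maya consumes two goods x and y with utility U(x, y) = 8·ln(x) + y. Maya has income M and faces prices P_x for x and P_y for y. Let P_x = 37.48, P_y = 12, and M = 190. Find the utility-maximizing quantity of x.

x* = 2.5614

Set MRS = P_x/P_y: (8/x)/1 = P_x/P_y.
So x*(P_x,P_y) = 8·P_y/P_x, independent of income; and y* = (M − 8·P_y)/P_y.
At the given prices: x* = 8·12/37.48 = 2.5614.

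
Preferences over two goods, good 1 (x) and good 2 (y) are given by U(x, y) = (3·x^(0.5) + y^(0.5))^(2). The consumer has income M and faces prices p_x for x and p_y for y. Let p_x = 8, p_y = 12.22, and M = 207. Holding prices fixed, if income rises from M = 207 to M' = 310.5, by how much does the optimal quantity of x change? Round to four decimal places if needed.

Substitute y = (y/x)·x into the budget: x* = M/(p_x + p_y·(y/x)).
Numerically y/x = 0.047621, so x* = 207/(8 + 12.22·0.047621) = 24.1205.
At M' = 310.5: x* = 36.1807. Change: 36.1807 − 24.1205 = 12.0602.

Δx* = 12.0602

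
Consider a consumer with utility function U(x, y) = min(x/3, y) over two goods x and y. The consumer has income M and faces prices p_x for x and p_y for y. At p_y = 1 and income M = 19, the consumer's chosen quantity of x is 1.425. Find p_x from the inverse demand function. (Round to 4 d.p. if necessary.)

Leontief preferences: the optimum is at the kink where x/3 = y/1, i.e. y = (1/3)·x.
Budget: p_x·x + p_y·(1/3)·x = M, so (3·p_x + p_y)·x = 3·M.
Demand: x*(p_x,p_y,M) = 3·M/(3·p_x + p_y), y* = M/(3·p_x + p_y).
Set x* = 1.425 in the demand function and solve for p_x: p_x = 13.

p_x = 13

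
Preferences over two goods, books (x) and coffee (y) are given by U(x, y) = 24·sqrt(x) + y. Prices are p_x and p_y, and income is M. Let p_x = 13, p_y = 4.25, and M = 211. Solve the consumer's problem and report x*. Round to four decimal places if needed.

x* = 15.3905

Utility is quasi-linear in y; the FOC for x is 12/√x = p_x/p_y.
Thus x* = (12·p_y/p_x)² — independent of M — with the rest of income spent on y.
Plugging in: x* = (12·4.25/13)² = 15.3905.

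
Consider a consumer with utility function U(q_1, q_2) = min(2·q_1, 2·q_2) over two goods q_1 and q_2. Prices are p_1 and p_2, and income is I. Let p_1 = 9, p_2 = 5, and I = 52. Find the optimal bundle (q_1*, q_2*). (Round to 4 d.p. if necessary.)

Leontief preferences: the optimum is at the kink where q_1/2 = q_2/2, i.e. q_2 = q_1.
Budget: p_1·q_1 + p_2·q_1 = I, so (2·p_1 + 2·p_2)·q_1 = 2·I.
Demand: q_1*(p_1,p_2,I) = 2·I/(2·p_1 + 2·p_2), q_2* = 2·I/(2·p_1 + 2·p_2).
Here 2·9 + 2·5 = 28, giving q_1* = 3.7143 and q_2* = 3.7143.

q_1* = 3.7143, q_2* = 3.7143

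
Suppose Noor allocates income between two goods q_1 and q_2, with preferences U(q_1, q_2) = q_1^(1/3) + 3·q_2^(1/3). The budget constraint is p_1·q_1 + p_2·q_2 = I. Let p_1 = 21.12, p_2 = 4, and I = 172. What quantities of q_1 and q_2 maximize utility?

q_1* = 0.6294, q_2* = 39.6769

MU_q_1 ∝ q_1^(-2/3), MU_q_2 ∝ 3·q_2^(-2/3), so MRS = (1/3)·(q_2/q_1)^(2/3) = p_1/p_2.
Hence q_2/q_1 = (3·p_1/p_2)^(1/(2/3)), i.e. raised to the 1.5 power.
With the ratio pinned down, the budget gives q_1* = I/(p_1 + p_2·(q_2/q_1)) and q_2* = (q_2/q_1)·q_1*.
Numerically q_2/q_1 = 63.042404, so q_1* = 172/(21.12 + 4·63.042404) = 0.6294 and q_2* = 63.042404·0.6294 = 39.6769.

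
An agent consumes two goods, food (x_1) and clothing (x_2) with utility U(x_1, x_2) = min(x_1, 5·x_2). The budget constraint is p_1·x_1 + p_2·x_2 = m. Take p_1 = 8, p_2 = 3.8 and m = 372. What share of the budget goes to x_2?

share on x_2 = 0.0868

Leontief preferences: the optimum is at the kink where x_1/5 = x_2/1, i.e. x_2 = (1/5)·x_1.
Budget: p_1·x_1 + p_2·(1/5)·x_1 = m, so (5·p_1 + p_2)·x_1 = 5·m.
Demand: x_1*(p_1,p_2,m) = 5·m/(5·p_1 + p_2), x_2* = m/(5·p_1 + p_2).
Here 5·8 + 3.8 = 43.8, giving x_1* = 42.4658 and x_2* = 8.4932.
Expenditure on x_2: 3.8·8.4932 = 32.274; share = 0.0868.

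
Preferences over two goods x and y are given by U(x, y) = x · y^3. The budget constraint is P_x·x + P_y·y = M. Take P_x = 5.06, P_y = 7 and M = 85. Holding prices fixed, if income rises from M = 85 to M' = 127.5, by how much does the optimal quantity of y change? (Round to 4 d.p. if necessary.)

At P_x=5.06, P_y=7, M=85: y* = 0.75·85/7 = 9.1071.
At M' = 127.5: y* = 13.6607. Change: 13.6607 − 9.1071 = 4.5536.

Δy* = 4.5536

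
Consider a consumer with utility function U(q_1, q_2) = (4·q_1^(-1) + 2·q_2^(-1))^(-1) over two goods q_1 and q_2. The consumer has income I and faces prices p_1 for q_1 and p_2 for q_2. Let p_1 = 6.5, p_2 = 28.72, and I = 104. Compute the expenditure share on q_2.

share on q_2 = 0.5978

MU_q_1 ∝ 4·q_1^(-2), MU_q_2 ∝ 2·q_2^(-2), so MRS = 2·(q_2/q_1)^(2) = p_1/p_2.
Solve for the ratio: q_2/q_1 = [(1/2)·p_1/p_2]^(0.5).
With the ratio pinned down, the budget gives q_1* = I/(p_1 + p_2·(q_2/q_1)) and q_2* = (q_2/q_1)·q_1*.
Numerically q_2/q_1 = 0.336395, so q_1* = 104/(6.5 + 28.72·0.336395) = 6.4351 and q_2* = 0.336395·6.4351 = 2.1647.
Expenditure on q_2: 28.72·2.1647 = 62.1716; share = 0.5978.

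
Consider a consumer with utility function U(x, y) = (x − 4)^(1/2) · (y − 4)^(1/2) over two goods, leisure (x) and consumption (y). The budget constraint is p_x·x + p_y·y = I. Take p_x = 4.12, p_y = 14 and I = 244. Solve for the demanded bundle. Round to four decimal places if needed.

MRS = (y−4)/(x−4). Tangency with p_x/p_y gives y−4 = (p_x/p_y)·(x−4).
Substituting into the budget: x* = 4 + 0.5·(I − 4·p_x − 4·p_y)/p_x, and y* = 4 + 0.5·(…)/p_y.
Discretionary income = 244 − 4·4.12 − 4·14 = 171.52; x* = 4 + 0.5·171.52/4.12 = 24.8155; y* = 4 + 0.5·171.52/14 = 10.1257.

x* = 24.8155, y* = 10.1257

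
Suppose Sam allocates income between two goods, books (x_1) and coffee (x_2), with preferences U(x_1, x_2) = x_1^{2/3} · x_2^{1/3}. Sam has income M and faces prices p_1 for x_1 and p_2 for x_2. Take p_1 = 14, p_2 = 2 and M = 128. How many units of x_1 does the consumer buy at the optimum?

x_1* = 6.0952

MU_x_1/MU_x_2 = (2/3·x_2)/(1/3·x_1); tangency sets this equal to p_1/p_2.
So 2/3·p_2·x_2 = 1/3·p_1·x_1; combined with the budget, a share 2/3 of income goes to x_1.
Demand: x_1*(p_1,p_2,M) = 2/3·M/p_1 and x_2* = 1/3·M/p_2.
At p_1=14, p_2=2, M=128: x_1* = 2/3·128/14 = 6.0952.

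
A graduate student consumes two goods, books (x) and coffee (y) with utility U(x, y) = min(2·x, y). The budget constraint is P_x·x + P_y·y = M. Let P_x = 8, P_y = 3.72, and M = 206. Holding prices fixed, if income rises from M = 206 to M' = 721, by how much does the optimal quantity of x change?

With perfect complements, no substitution: consume in ratio x:y = 1:2.
Budget: P_x·x + P_y·2·x = M, so (P_x + 2·P_y)·x = M.
Demand: x*(P_x,P_y,M) = M/(P_x + 2·P_y), y* = 2·M/(P_x + 2·P_y).
Here 8 + 2·3.72 = 15.44, giving x* = 13.342.
At M' = 721: x* = 46.6969. Change: 46.6969 − 13.342 = 33.3549.

Δx* = 33.3549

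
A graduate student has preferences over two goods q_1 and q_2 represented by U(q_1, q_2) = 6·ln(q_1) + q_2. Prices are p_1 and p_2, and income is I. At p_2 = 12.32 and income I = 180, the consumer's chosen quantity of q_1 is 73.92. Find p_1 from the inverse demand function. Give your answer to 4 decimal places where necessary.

Set MRS = p_1/p_2: (6/q_1)/1 = p_1/p_2.
So q_1*(p_1,p_2) = 6·p_2/p_1, independent of income; and q_2* = (I − 6·p_2)/p_2.
Set q_1* = 73.92 in the demand function and solve for p_1: p_1 = 1.

p_1 = 1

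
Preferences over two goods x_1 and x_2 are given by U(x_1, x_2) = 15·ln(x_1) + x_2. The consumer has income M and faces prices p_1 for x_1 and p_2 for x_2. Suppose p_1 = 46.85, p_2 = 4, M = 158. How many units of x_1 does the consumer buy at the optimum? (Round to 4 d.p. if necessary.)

At the given prices: x_1* = 15·4/46.85 = 1.2807.

x_1* = 1.2807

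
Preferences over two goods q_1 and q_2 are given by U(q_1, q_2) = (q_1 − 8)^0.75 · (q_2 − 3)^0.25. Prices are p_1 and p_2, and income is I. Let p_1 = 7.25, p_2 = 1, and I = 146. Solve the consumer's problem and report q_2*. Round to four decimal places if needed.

q_2* = 24.25

MRS = 3·(q_2−3)/(q_1−8). Tangency with p_1/p_2 gives q_2−3 = (1/3)·(p_1/p_2)·(q_1−8).
Substituting into the budget: q_1* = 8 + 0.75·(I − 8·p_1 − 3·p_2)/p_1, and q_2* = 3 + 0.25·(…)/p_2.
Discretionary income = 146 − 8·7.25 − 3·1 = 85; q_2* = 3 + 0.25·85/1 = 24.25.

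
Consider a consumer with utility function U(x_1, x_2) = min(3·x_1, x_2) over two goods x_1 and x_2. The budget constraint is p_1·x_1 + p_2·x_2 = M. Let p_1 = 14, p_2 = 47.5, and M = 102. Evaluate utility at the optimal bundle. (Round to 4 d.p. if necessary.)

Leontief preferences: the optimum is at the kink where x_1/1 = x_2/3, i.e. x_2 = 3·x_1.
Budget: p_1·x_1 + p_2·3·x_1 = M, so (p_1 + 3·p_2)·x_1 = M.
Demand: x_1*(p_1,p_2,M) = M/(p_1 + 3·p_2), x_2* = 3·M/(p_1 + 3·p_2).
Here 14 + 3·47.5 = 156.5, giving x_1* = 0.6518 and x_2* = 1.9553.
Utility at the optimum: U(0.6518, 1.9553) = 1.9553.

V = 1.9553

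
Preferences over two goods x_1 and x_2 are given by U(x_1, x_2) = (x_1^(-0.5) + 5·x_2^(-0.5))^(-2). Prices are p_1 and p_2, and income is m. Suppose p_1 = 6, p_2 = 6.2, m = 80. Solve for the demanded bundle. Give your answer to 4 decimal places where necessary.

From the CES first-order condition, (1/5)·(x_2/x_1)^(1.5) = p_1/p_2.
Hence x_2/x_1 = (5·p_1/p_2)^(1/(1.5)), i.e. raised to the 2/3 power.
With the ratio pinned down, the budget gives x_1* = m/(p_1 + p_2·(x_2/x_1)) and x_2* = (x_2/x_1)·x_1*.
Numerically x_2/x_1 = 2.860793, so x_1* = 80/(6 + 6.2·2.860793) = 3.3703 and x_2* = 2.860793·3.3703 = 9.6417.

x_1* = 3.3703, x_2* = 9.6417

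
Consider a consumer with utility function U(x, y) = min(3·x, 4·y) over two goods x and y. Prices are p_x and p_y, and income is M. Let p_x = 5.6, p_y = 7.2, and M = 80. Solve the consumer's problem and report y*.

Leontief preferences: the optimum is at the kink where x/4 = y/3, i.e. y = (3/4)·x.
Budget: p_x·x + p_y·(3/4)·x = M, so (4·p_x + 3·p_y)·x = 4·M.
Demand: x*(p_x,p_y,M) = 4·M/(4·p_x + 3·p_y), y* = 3·M/(4·p_x + 3·p_y).
Here 4·5.6 + 3·7.2 = 44, giving y* = 5.4545.

y* = 5.4545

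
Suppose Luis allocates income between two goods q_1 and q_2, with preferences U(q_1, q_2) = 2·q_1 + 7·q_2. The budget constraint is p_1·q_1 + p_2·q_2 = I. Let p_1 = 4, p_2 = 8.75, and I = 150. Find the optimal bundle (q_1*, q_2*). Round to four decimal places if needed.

Linear utility — the consumer picks whichever good has higher MU/price: 2/4 = 0.5 vs 7/8.75 = 0.8.
q_2 gives more utility per dollar, so spend all income on q_2: q_2* = I/p_2, q_1* = 0.
Numerically: q_1* = 0, q_2* = 17.1429.

q_1* = 0, q_2* = 17.1429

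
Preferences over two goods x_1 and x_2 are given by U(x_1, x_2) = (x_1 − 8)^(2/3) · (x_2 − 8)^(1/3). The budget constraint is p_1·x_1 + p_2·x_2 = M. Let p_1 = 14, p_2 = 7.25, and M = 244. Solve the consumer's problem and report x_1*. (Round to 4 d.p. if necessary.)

MRS = 2·(x_2−8)/(x_1−8). Tangency with p_1/p_2 gives x_2−8 = (1/2)·(p_1/p_2)·(x_1−8).
After buying the subsistence bundle (8, 8), a share 2/3 of the remaining income goes to x_1: x_1* = 8 + 2/3·(M − 8p_1 − 8p_2)/p_1.
Discretionary income = 244 − 8·14 − 8·7.25 = 74; x_1* = 8 + 2/3·74/14 = 11.5238.

x_1* = 11.5238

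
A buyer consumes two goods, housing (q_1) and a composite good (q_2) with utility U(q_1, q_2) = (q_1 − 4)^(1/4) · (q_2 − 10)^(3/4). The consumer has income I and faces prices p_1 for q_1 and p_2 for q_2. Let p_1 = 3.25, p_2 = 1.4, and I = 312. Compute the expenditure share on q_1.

share on q_1 = 0.27

After buying the subsistence bundle (4, 10), a share 0.25 of the remaining income goes to q_1: q_1* = 4 + 0.25·(I − 4p_1 − 10p_2)/p_1.
Discretionary income = 312 − 4·3.25 − 10·1.4 = 285; q_1* = 4 + 0.25·285/3.25 = 25.9231; q_2* = 10 + 0.75·285/1.4 = 162.6786.
Expenditure on q_1: 3.25·25.9231 = 84.25; share = 0.27.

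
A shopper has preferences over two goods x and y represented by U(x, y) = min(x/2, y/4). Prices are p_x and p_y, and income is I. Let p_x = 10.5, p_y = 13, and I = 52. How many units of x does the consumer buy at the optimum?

x* = 1.4247

Leontief preferences: the optimum is at the kink where x/2 = y/4, i.e. y = 2·x.
Budget: p_x·x + p_y·2·x = I, so (2·p_x + 4·p_y)·x = 2·I.
Demand: x*(p_x,p_y,I) = 2·I/(2·p_x + 4·p_y), y* = 4·I/(2·p_x + 4·p_y).
Here 2·10.5 + 4·13 = 73, giving x* = 1.4247.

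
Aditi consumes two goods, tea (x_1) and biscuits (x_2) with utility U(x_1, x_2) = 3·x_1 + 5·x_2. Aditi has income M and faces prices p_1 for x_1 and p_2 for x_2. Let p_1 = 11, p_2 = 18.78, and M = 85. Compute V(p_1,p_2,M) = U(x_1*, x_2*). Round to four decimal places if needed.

Linear utility — the consumer picks whichever good has higher MU/price: 3/11 = 0.2727 vs 5/18.78 = 0.2662.
x_1 gives more utility per dollar, so spend all income on x_1: x_1* = M/p_1, x_2* = 0.
Numerically: x_1* = 7.7273, x_2* = 0.
Utility at the optimum: U(7.7273, 0) = 23.1818.

V = 23.1818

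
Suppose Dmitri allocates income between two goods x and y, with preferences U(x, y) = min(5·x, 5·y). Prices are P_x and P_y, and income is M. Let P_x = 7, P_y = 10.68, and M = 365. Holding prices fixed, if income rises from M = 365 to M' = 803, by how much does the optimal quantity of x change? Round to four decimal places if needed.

With perfect complements, no substitution: consume in ratio x:y = 5:5.
Budget: P_x·x + P_y·x = M, so (5·P_x + 5·P_y)·x = 5·M.
Demand: x*(P_x,P_y,M) = 5·M/(5·P_x + 5·P_y), y* = 5·M/(5·P_x + 5·P_y).
Here 5·7 + 5·10.68 = 88.4, giving x* = 20.6448.
At M' = 803: x* = 45.4186. Change: 45.4186 − 20.6448 = 24.7738.

Δx* = 24.7738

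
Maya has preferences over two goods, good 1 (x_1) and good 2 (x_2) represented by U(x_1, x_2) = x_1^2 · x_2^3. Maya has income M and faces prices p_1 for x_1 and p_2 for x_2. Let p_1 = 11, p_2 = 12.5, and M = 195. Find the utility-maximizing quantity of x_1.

x_1* = 7.0909

The MRS is (2/3)·x_2/x_1. Set MRS = p_1/p_2.
So 2·p_2·x_2 = 3·p_1·x_1; combined with the budget, a share 0.4 of income goes to x_1.
Demand: x_1*(p_1,p_2,M) = 0.4·M/p_1 and x_2* = 0.6·M/p_2.
At p_1=11, p_2=12.5, M=195: x_1* = 0.4·195/11 = 7.0909.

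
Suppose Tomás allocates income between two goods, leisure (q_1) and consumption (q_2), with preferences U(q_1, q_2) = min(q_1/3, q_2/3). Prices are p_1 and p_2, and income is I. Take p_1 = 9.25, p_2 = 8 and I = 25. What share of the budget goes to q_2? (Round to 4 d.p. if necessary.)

Leontief preferences: the optimum is at the kink where q_1/3 = q_2/3, i.e. q_2 = q_1.
Budget: p_1·q_1 + p_2·q_1 = I, so (3·p_1 + 3·p_2)·q_1 = 3·I.
Demand: q_1*(p_1,p_2,I) = 3·I/(3·p_1 + 3·p_2), q_2* = 3·I/(3·p_1 + 3·p_2).
Here 3·9.25 + 3·8 = 51.75, giving q_1* = 1.4493 and q_2* = 1.4493.
Expenditure on q_2: 8·1.4493 = 11.5942; share = 0.4638.

share on q_2 = 0.4638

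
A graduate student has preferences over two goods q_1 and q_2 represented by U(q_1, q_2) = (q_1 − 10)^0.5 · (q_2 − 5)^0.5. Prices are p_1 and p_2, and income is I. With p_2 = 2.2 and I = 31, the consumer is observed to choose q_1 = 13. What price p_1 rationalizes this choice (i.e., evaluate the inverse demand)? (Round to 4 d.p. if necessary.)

MRS = (q_2−5)/(q_1−10). Tangency with p_1/p_2 gives q_2−5 = (p_1/p_2)·(q_1−10).
After buying the subsistence bundle (10, 5), a share 0.5 of the remaining income goes to q_1: q_1* = 10 + 0.5·(I − 10p_1 − 5p_2)/p_1.
Set q_1* = 13 in the demand function and solve for p_1: p_1 = 1.25.

p_1 = 1.25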